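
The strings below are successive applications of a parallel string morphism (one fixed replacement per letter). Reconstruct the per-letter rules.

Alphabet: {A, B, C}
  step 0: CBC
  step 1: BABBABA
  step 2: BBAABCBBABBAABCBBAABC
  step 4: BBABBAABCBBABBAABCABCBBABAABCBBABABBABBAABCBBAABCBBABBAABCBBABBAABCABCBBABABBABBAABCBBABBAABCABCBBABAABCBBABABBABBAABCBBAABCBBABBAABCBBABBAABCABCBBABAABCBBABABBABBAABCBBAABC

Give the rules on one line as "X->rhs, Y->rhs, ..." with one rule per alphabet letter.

  step 1 ⇒ step 2: BABBABA ⇒ BBA·ABC·BBA·BBA·ABC·BBA·ABC
    A ↦ ABC
    B ↦ BBA
  step 0 ⇒ step 1: CBC ⇒ BA·BBA·BA
    C ↦ BA

A->ABC, B->BBA, C->BA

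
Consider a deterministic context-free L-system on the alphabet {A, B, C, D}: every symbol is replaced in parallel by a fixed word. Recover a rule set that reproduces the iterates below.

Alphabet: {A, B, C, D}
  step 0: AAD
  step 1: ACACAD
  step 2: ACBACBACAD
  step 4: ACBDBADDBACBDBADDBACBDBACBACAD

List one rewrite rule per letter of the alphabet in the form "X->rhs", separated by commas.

A->AC, B->DB, C->B, D->AD

  step 1 ⇒ step 2: ACACAD ⇒ AC·B·AC·B·AC·AD
    A ↦ AC
    C ↦ B
    D ↦ AD
    B ↦ DB  (constrained at step 2)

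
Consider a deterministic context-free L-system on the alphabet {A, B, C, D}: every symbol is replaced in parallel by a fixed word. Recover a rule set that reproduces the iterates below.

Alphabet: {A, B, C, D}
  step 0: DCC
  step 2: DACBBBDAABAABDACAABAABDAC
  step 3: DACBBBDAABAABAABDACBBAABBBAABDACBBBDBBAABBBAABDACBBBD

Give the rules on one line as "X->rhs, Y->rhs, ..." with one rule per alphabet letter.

  step 2 ⇒ step 3: DACBBBDAABAABDACAABAABDAC ⇒ DAC·B·BBD·AAB·AAB·AAB·DAC·B·B·AAB·B·B·AAB·DAC·B·BBD·B·B·AAB·B·B·AAB·DAC·B·BBD
    A ↦ B
    B ↦ AAB
    C ↦ BBD
    D ↦ DAC

A->B, B->AAB, C->BBD, D->DAC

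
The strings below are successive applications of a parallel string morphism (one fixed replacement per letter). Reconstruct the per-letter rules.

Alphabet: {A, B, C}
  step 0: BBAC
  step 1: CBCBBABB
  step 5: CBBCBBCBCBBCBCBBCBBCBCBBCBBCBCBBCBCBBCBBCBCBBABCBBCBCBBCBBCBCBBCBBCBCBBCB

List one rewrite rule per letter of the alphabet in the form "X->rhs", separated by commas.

  step 0 ⇒ step 1: BBAC ⇒ CB·CB·BAB·B
    A ↦ BAB
    B ↦ CB
    C ↦ B

A->BAB, B->CB, C->B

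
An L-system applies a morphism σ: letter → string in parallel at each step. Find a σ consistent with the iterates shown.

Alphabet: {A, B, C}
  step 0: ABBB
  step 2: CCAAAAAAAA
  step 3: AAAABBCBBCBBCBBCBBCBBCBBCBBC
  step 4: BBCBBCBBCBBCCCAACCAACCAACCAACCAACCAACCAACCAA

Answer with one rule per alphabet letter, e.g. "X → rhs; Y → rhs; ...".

A->BBC, B->C, C->AA

  step 3 ⇒ step 4: AAAABBCBBCBBCBBCBBCBBCBBCBBC ⇒ BBC·BBC·BBC·BBC·C·C·AA·C·C·AA·C·C·AA·C·C·AA·C·C·AA·C·C·AA·C·C·AA·C·C·AA
    A ↦ BBC
    B ↦ C
    C ↦ AA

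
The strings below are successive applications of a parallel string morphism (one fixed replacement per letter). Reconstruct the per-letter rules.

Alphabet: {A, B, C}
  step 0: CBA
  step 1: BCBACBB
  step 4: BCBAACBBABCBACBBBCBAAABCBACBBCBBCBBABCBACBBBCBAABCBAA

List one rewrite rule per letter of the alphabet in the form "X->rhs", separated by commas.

A->CBB, B->A, C->BCB

  step 0 ⇒ step 1: CBA ⇒ BCB·A·CBB
    A ↦ CBB
    B ↦ A
    C ↦ BCB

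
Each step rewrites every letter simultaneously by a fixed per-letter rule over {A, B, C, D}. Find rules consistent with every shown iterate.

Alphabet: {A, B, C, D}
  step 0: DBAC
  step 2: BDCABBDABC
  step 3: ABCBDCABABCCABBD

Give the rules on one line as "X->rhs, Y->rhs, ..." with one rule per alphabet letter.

A->C, B->AB, C->BD, D->C

  step 2 ⇒ step 3: BDCABBDABC ⇒ AB·C·BD·C·AB·AB·C·C·AB·BD
    A ↦ C
    B ↦ AB
    C ↦ BD
    D ↦ C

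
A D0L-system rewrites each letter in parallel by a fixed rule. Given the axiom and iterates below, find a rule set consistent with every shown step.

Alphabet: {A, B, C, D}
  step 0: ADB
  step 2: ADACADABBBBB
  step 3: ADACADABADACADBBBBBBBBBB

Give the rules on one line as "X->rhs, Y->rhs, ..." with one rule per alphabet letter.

A->AD, B->BB, C->AB, D->AC

  step 2 ⇒ step 3: ADACADABBBBB ⇒ AD·AC·AD·AB·AD·AC·AD·BB·BB·BB·BB·BB
    A ↦ AD
    B ↦ BB
    C ↦ AB
    D ↦ AC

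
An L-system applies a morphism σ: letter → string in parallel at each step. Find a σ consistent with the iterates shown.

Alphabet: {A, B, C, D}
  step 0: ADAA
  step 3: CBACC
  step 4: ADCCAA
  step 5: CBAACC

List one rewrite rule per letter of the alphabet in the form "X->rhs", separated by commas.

A->C, B->DC, C->A, D->B

  step 4 ⇒ step 5: ADCCAA ⇒ C·B·A·A·C·C
    A ↦ C
    C ↦ A
    D ↦ B
  step 3 ⇒ step 4: CBACC ⇒ A·DC·C·A·A
    B ↦ DC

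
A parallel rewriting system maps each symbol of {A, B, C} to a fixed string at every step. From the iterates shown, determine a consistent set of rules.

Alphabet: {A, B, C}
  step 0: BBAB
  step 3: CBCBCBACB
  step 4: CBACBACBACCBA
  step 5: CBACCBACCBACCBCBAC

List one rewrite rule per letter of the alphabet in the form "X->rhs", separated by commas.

A->C, B->A, C->CB

  step 4 ⇒ step 5: CBACBACBACCBA ⇒ CB·A·C·CB·A·C·CB·A·C·CB·CB·A·C
    A ↦ C
    B ↦ A
    C ↦ CB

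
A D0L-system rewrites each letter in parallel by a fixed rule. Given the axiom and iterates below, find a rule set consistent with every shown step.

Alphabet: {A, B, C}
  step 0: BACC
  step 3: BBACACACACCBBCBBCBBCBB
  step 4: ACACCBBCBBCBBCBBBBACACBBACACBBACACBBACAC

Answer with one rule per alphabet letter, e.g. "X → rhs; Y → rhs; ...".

  step 3 ⇒ step 4: BBACACACACCBBCBBCBBCBB ⇒ AC·AC·C·BB·C·BB·C·BB·C·BB·BB·AC·AC·BB·AC·AC·BB·AC·AC·BB·AC·AC
    A ↦ C
    B ↦ AC
    C ↦ BB

A->C, B->AC, C->BB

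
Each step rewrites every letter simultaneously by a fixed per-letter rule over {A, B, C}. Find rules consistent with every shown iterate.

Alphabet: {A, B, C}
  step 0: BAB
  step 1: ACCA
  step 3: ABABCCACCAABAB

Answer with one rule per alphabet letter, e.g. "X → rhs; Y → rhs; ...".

A->CC, B->A, C->AB

  step 0 ⇒ step 1: BAB ⇒ A·CC·A
    A ↦ CC
    B ↦ A
    C ↦ AB  (constrained at step 1)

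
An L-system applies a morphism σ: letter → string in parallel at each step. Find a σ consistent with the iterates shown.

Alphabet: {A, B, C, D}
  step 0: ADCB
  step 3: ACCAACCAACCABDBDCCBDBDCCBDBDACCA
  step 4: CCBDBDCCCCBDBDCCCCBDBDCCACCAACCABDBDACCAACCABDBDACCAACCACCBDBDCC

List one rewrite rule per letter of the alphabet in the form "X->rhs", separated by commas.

  step 3 ⇒ step 4: ACCAACCAACCABDBDCCBDBDCCBDBDACCA ⇒ CC·BD·BD·CC·CC·BD·BD·CC·CC·BD·BD·CC·AC·CA·AC·CA·BD·BD·AC·CA·AC·CA·BD·BD·AC·CA·AC·CA·CC·BD·BD·CC
    A ↦ CC
    B ↦ AC
    C ↦ BD
    D ↦ CA

A->CC, B->AC, C->BD, D->CA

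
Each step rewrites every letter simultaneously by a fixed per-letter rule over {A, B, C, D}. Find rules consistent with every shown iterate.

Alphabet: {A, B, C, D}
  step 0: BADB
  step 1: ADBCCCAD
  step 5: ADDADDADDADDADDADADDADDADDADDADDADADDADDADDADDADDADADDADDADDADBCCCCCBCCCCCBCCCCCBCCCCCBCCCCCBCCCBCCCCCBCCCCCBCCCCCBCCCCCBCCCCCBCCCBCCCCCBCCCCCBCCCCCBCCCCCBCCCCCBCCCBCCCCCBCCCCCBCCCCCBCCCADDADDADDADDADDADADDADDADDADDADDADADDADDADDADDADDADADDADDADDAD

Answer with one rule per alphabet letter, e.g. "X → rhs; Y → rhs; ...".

  step 0 ⇒ step 1: BADB ⇒ AD·BC·CC·AD
    A ↦ BC
    B ↦ AD
    D ↦ CC
    C ↦ DAD  (constrained at step 1)

A->BC, B->AD, C->DAD, D->CC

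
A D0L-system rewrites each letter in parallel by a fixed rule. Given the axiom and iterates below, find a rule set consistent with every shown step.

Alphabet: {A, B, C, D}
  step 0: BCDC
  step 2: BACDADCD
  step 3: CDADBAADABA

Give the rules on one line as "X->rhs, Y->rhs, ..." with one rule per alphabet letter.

  step 2 ⇒ step 3: BACDADCD ⇒ CD·AD·B·A·AD·A·B·A
    A ↦ AD
    B ↦ CD
    C ↦ B
    D ↦ A

A->AD, B->CD, C->B, D->A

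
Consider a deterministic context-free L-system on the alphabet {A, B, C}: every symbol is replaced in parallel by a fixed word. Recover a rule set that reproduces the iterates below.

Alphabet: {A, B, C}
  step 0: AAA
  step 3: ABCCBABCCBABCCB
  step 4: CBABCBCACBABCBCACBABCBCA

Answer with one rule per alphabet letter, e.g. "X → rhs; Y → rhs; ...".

A->CB, B->A, C->BC

  step 3 ⇒ step 4: ABCCBABCCBABCCB ⇒ CB·A·BC·BC·A·CB·A·BC·BC·A·CB·A·BC·BC·A
    A ↦ CB
    B ↦ A
    C ↦ BC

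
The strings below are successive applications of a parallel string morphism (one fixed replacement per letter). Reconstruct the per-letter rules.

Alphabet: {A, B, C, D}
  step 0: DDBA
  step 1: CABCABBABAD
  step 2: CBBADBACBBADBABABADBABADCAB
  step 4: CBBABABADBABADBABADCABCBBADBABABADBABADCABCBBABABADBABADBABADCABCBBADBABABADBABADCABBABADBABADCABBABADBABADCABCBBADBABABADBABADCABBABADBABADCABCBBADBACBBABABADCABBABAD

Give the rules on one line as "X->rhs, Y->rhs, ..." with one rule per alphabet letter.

  step 1 ⇒ step 2: CABCABBABAD ⇒ CB·BAD·BA·CB·BAD·BA·BA·BAD·BA·BAD·CAB
    A ↦ BAD
    B ↦ BA
    C ↦ CB
    D ↦ CAB

A->BAD, B->BA, C->CB, D->CAB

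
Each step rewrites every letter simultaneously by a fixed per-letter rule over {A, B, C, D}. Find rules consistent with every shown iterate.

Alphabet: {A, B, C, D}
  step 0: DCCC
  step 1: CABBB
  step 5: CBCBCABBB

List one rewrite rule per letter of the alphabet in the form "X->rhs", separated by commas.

  step 0 ⇒ step 1: DCCC ⇒ CA·B·B·B
    C ↦ B
    D ↦ CA
    A ↦ CD  (constrained at step 1)
    B ↦ C  (constrained at step 1)

A->CD, B->C, C->B, D->CA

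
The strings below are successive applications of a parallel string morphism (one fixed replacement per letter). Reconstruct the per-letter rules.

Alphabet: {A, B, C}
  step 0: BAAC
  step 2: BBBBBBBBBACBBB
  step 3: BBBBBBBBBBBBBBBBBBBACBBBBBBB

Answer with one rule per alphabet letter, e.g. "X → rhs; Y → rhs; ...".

A->B, B->BB, C->ACB

  step 2 ⇒ step 3: BBBBBBBBBACBBB ⇒ BB·BB·BB·BB·BB·BB·BB·BB·BB·B·ACB·BB·BB·BB
    A ↦ B
    B ↦ BB
    C ↦ ACB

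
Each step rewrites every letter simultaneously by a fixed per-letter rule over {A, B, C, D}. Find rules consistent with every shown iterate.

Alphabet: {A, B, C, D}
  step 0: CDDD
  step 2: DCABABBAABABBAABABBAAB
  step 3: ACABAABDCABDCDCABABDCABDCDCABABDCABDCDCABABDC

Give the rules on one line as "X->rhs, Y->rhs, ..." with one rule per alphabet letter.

  step 2 ⇒ step 3: DCABABBAABABBAABABBAAB ⇒ ACA·BA·AB·DC·AB·DC·DC·AB·AB·DC·AB·DC·DC·AB·AB·DC·AB·DC·DC·AB·AB·DC
    A ↦ AB
    B ↦ DC
    C ↦ BA
    D ↦ ACA

A->AB, B->DC, C->BA, D->ACA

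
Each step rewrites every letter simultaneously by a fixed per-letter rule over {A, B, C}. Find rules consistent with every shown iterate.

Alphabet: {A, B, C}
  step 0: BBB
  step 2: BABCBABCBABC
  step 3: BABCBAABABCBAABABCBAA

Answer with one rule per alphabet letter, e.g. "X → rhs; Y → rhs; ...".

  step 2 ⇒ step 3: BABCBABCBABC ⇒ BA·BC·BA·A·BA·BC·BA·A·BA·BC·BA·A
    A ↦ BC
    B ↦ BA
    C ↦ A

A->BC, B->BA, C->A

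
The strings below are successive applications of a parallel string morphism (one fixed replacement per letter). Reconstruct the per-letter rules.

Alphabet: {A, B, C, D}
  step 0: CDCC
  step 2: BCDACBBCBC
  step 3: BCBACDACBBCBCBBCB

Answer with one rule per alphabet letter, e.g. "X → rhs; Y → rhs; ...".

A->DAC, B->BC, C->B, D->AC

  step 2 ⇒ step 3: BCDACBBCBC ⇒ BC·B·AC·DAC·B·BC·BC·B·BC·B
    A ↦ DAC
    B ↦ BC
    C ↦ B
    D ↦ AC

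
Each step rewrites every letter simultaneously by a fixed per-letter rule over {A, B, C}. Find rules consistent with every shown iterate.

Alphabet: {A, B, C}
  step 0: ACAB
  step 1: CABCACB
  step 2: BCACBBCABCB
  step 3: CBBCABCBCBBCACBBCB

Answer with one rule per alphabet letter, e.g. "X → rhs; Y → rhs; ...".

A->CA, B->CB, C->B

  step 2 ⇒ step 3: BCACBBCABCB ⇒ CB·B·CA·B·CB·CB·B·CA·CB·B·CB
    A ↦ CA
    B ↦ CB
    C ↦ B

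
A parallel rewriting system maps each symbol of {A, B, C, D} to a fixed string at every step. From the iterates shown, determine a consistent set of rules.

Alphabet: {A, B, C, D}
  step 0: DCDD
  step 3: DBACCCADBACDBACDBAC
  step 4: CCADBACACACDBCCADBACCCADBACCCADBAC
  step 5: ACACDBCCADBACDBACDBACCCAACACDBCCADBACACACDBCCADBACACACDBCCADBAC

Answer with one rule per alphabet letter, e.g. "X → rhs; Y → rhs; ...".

A->DB, B->CA, C->AC, D->C

  step 4 ⇒ step 5: CCADBACACACDBCCADBACCCADBACCCADBAC ⇒ AC·AC·DB·C·CA·DB·AC·DB·AC·DB·AC·C·CA·AC·AC·DB·C·CA·DB·AC·AC·AC·DB·C·CA·DB·AC·AC·AC·DB·C·CA·DB·AC
    A ↦ DB
    B ↦ CA
    C ↦ AC
    D ↦ C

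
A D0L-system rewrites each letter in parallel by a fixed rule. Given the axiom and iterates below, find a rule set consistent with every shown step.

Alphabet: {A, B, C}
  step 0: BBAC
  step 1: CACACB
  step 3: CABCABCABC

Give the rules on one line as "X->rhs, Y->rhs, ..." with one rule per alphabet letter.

A->C, B->CA, C->B

  step 0 ⇒ step 1: BBAC ⇒ CA·CA·C·B
    A ↦ C
    B ↦ CA
    C ↦ B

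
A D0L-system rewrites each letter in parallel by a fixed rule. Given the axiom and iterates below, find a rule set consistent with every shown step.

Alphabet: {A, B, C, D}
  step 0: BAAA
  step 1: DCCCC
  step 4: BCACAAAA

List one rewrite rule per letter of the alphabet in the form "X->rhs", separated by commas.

  step 0 ⇒ step 1: BAAA ⇒ DC·C·C·C
    A ↦ C
    B ↦ DC
    C ↦ A  (constrained at step 1)
    D ↦ BC  (constrained at step 1)

A->C, B->DC, C->A, D->BC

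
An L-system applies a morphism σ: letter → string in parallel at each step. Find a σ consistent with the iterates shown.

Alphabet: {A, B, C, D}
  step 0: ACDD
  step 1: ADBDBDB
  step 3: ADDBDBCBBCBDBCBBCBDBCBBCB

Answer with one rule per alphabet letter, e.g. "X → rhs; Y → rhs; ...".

A->AD, B->CB, C->B, D->DB

  step 0 ⇒ step 1: ACDD ⇒ AD·B·DB·DB
    A ↦ AD
    C ↦ B
    D ↦ DB
    B ↦ CB  (constrained at step 1)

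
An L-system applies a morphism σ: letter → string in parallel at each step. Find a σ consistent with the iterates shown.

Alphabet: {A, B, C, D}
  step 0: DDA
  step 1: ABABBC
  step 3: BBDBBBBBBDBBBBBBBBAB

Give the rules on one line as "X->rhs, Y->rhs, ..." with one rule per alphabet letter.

A->BC, B->BB, C->D, D->AB

  step 0 ⇒ step 1: DDA ⇒ AB·AB·BC
    A ↦ BC
    D ↦ AB
    B ↦ BB  (constrained at step 1)
    C ↦ D  (constrained at step 1)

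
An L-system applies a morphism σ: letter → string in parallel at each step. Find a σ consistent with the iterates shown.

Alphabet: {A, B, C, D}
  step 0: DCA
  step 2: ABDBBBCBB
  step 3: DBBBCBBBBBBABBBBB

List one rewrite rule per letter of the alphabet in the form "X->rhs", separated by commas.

  step 2 ⇒ step 3: ABDBBBCBB ⇒ DB·BB·C·BB·BB·BB·AB·BB·BB
    A ↦ DB
    B ↦ BB
    C ↦ AB
    D ↦ C

A->DB, B->BB, C->AB, D->C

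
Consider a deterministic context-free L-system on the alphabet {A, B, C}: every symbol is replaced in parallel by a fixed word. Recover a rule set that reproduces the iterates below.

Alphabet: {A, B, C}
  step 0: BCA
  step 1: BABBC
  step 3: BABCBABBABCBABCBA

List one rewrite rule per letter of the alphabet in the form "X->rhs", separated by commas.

  step 0 ⇒ step 1: BCA ⇒ BA·B·BC
    A ↦ BC
    B ↦ BA
    C ↦ B

A->BC, B->BA, C->B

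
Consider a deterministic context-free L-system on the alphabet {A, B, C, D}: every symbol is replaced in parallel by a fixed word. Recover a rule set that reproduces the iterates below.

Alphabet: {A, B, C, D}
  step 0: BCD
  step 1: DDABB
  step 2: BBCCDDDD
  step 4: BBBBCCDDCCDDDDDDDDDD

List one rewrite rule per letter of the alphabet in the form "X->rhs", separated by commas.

  step 1 ⇒ step 2: DDABB ⇒ B·B·CC·DD·DD
    A ↦ CC
    B ↦ DD
    D ↦ B
  step 0 ⇒ step 1: BCD ⇒ DD·AB·B
    C ↦ AB

A->CC, B->DD, C->AB, D->B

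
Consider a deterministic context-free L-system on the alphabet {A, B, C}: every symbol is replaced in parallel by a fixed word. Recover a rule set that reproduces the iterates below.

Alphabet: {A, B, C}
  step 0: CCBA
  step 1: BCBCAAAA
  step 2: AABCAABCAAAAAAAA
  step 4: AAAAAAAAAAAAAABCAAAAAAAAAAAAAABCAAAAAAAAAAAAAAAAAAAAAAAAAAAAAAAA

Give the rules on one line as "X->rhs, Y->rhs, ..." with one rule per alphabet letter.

  step 1 ⇒ step 2: BCBCAAAA ⇒ AA·BC·AA·BC·AA·AA·AA·AA
    A ↦ AA
    B ↦ AA
    C ↦ BC

A->AA, B->AA, C->BC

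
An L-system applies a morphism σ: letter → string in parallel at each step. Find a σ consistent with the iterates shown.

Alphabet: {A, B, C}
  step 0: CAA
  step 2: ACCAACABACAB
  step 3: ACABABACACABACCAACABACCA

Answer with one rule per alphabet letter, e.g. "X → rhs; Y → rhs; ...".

  step 2 ⇒ step 3: ACCAACABACAB ⇒ AC·AB·AB·AC·AC·AB·AC·CA·AC·AB·AC·CA
    A ↦ AC
    B ↦ CA
    C ↦ AB

A->AC, B->CA, C->AB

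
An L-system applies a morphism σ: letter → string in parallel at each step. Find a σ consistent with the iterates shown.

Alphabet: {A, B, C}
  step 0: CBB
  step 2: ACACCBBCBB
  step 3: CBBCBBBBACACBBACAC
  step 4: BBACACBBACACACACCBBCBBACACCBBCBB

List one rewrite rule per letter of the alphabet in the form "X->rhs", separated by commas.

A->C, B->AC, C->BB

  step 3 ⇒ step 4: CBBCBBBBACACBBACAC ⇒ BB·AC·AC·BB·AC·AC·AC·AC·C·BB·C·BB·AC·AC·C·BB·C·BB
    A ↦ C
    B ↦ AC
    C ↦ BB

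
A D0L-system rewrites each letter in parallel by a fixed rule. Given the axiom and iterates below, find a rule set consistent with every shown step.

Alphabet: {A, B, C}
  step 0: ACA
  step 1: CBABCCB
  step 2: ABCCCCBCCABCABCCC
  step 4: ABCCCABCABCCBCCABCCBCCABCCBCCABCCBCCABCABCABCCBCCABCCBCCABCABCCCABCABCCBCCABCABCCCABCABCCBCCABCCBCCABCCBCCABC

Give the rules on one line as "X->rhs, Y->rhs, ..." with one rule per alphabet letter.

A->CB, B->CC, C->ABC

  step 1 ⇒ step 2: CBABCCB ⇒ ABC·CC·CB·CC·ABC·ABC·CC
    A ↦ CB
    B ↦ CC
    C ↦ ABC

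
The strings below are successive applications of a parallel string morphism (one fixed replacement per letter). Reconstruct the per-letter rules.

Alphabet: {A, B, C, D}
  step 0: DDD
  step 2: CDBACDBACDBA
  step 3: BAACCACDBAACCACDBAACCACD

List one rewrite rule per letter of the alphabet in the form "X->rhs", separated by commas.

A->CD, B->CA, C->BA, D->AC

  step 2 ⇒ step 3: CDBACDBACDBA ⇒ BA·AC·CA·CD·BA·AC·CA·CD·BA·AC·CA·CD
    A ↦ CD
    B ↦ CA
    C ↦ BA
    D ↦ AC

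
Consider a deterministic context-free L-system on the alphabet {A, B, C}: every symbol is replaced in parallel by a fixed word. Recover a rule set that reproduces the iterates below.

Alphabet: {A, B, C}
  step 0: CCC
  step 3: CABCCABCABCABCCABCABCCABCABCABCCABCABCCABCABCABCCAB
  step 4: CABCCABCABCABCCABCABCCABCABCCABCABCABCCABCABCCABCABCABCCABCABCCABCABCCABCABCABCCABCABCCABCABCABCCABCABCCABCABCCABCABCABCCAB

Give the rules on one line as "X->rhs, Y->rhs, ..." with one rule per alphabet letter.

A->CC, B->AB, C->CAB

  step 3 ⇒ step 4: CABCCABCABCABCCABCABCCABCABCABCCABCABCCABCABCABCCAB ⇒ CAB·CC·AB·CAB·CAB·CC·AB·CAB·CC·AB·CAB·CC·AB·CAB·CAB·CC·AB·CAB·CC·AB·CAB·CAB·CC·AB·CAB·CC·AB·CAB·CC·AB·CAB·CAB·CC·AB·CAB·CC·AB·CAB·CAB·CC·AB·CAB·CC·AB·CAB·CC·AB·CAB·CAB·CC·AB
    A ↦ CC
    B ↦ AB
    C ↦ CAB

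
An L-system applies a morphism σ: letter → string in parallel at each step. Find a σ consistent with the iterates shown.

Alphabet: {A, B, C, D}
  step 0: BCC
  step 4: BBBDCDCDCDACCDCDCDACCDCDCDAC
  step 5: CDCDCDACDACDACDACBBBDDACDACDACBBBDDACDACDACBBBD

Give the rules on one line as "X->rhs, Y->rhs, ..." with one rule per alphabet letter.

A->BBB, B->CD, C->D, D->AC

  step 4 ⇒ step 5: BBBDCDCDCDACCDCDCDACCDCDCDAC ⇒ CD·CD·CD·AC·D·AC·D·AC·D·AC·BBB·D·D·AC·D·AC·D·AC·BBB·D·D·AC·D·AC·D·AC·BBB·D
    A ↦ BBB
    B ↦ CD
    C ↦ D
    D ↦ AC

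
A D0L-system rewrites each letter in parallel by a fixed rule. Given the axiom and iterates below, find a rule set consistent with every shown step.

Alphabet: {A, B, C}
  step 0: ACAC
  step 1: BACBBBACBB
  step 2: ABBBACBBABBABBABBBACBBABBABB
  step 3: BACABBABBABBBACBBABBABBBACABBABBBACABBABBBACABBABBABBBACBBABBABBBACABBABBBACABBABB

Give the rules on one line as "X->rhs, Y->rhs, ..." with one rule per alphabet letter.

A->BAC, B->ABB, C->BB

  step 2 ⇒ step 3: ABBBACBBABBABBABBBACBBABBABB ⇒ BAC·ABB·ABB·ABB·BAC·BB·ABB·ABB·BAC·ABB·ABB·BAC·ABB·ABB·BAC·ABB·ABB·ABB·BAC·BB·ABB·ABB·BAC·ABB·ABB·BAC·ABB·ABB
    A ↦ BAC
    B ↦ ABB
    C ↦ BB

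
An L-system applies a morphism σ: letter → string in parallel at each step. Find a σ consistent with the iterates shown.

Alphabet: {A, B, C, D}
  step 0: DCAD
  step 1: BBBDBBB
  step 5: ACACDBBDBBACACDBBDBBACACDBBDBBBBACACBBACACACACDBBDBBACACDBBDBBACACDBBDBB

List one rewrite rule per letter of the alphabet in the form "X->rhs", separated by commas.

  step 0 ⇒ step 1: DCAD ⇒ BB·B·DB·BB
    A ↦ DB
    C ↦ B
    D ↦ BB
    B ↦ AC  (constrained at step 1)

A->DB, B->AC, C->B, D->BB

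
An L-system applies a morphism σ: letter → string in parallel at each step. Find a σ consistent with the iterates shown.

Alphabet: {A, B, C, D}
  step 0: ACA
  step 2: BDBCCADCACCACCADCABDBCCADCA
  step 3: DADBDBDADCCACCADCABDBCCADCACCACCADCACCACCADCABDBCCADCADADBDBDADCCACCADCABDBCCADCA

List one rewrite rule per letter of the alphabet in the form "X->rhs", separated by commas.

  step 2 ⇒ step 3: BDBCCADCACCACCADCABDBCCADCA ⇒ DAD·BDB·DAD·CCA·CCA·DCA·BDB·CCA·DCA·CCA·CCA·DCA·CCA·CCA·DCA·BDB·CCA·DCA·DAD·BDB·DAD·CCA·CCA·DCA·BDB·CCA·DCA
    A ↦ DCA
    B ↦ DAD
    C ↦ CCA
    D ↦ BDB

A->DCA, B->DAD, C->CCA, D->BDB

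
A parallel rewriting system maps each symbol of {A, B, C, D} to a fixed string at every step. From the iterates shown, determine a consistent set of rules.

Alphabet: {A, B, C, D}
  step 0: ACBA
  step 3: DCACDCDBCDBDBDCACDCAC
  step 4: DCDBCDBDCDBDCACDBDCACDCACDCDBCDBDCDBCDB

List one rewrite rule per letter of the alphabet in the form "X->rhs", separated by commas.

A->C, B->AC, C->DB, D->DC

  step 3 ⇒ step 4: DCACDCDBCDBDBDCACDCAC ⇒ DC·DB·C·DB·DC·DB·DC·AC·DB·DC·AC·DC·AC·DC·DB·C·DB·DC·DB·C·DB
    A ↦ C
    B ↦ AC
    C ↦ DB
    D ↦ DC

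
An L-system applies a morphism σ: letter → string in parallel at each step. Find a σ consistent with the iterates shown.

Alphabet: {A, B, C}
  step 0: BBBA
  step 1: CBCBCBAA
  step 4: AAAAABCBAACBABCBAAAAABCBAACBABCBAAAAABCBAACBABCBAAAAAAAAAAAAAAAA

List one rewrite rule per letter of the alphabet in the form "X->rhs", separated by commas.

  step 0 ⇒ step 1: BBBA ⇒ CB·CB·CB·AA
    A ↦ AA
    B ↦ CB
    C ↦ AB  (constrained at step 1)

A->AA, B->CB, C->AB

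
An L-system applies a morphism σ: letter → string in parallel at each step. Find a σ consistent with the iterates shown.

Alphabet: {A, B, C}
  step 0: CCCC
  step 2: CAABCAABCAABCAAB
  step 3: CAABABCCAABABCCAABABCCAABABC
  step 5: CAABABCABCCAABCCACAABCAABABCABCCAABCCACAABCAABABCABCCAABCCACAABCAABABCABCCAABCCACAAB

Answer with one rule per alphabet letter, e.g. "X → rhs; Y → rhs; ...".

  step 2 ⇒ step 3: CAABCAABCAABCAAB ⇒ CA·AB·AB·C·CA·AB·AB·C·CA·AB·AB·C·CA·AB·AB·C
    A ↦ AB
    B ↦ C
    C ↦ CA

A->AB, B->C, C->CA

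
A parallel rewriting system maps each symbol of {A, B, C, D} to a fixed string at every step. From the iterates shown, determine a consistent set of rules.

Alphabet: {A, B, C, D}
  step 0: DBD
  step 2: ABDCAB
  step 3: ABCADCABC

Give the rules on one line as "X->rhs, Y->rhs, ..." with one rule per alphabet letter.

A->AB, B->C, C->DC, D->A

  step 2 ⇒ step 3: ABDCAB ⇒ AB·C·A·DC·AB·C
    A ↦ AB
    B ↦ C
    C ↦ DC
    D ↦ A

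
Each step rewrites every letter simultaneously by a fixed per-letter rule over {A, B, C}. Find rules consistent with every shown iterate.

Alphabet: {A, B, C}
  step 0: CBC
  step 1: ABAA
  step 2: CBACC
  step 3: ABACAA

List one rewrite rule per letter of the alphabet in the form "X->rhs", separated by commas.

  step 2 ⇒ step 3: CBACC ⇒ A·BA·C·A·A
    A ↦ C
    B ↦ BA
    C ↦ A

A->C, B->BA, C->A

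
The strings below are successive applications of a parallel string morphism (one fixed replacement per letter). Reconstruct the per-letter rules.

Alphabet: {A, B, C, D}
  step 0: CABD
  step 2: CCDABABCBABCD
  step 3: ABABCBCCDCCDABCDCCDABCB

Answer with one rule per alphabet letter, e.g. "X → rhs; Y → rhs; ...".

  step 2 ⇒ step 3: CCDABABCBABCD ⇒ AB·AB·CB·C·CD·C·CD·AB·CD·C·CD·AB·CB
    A ↦ C
    B ↦ CD
    C ↦ AB
    D ↦ CB

A->C, B->CD, C->AB, D->CB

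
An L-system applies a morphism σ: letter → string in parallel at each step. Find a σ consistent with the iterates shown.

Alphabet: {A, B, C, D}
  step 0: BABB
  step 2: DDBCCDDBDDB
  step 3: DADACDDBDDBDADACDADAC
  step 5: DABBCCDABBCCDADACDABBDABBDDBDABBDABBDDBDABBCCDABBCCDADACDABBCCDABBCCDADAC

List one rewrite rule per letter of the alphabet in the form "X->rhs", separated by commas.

  step 2 ⇒ step 3: DDBCCDDBDDB ⇒ DA·DA·C·DDB·DDB·DA·DA·C·DA·DA·C
    B ↦ C
    C ↦ DDB
    D ↦ DA
    A ↦ BB  (constrained at step 0)

A->BB, B->C, C->DDB, D->DA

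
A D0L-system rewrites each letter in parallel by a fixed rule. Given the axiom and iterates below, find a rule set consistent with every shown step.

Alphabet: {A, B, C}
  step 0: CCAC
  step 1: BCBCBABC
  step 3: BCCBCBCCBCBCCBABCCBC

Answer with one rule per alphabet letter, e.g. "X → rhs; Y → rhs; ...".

  step 0 ⇒ step 1: CCAC ⇒ BC·BC·BA·BC
    A ↦ BA
    C ↦ BC
    B ↦ C  (constrained at step 1)

A->BA, B->C, C->BC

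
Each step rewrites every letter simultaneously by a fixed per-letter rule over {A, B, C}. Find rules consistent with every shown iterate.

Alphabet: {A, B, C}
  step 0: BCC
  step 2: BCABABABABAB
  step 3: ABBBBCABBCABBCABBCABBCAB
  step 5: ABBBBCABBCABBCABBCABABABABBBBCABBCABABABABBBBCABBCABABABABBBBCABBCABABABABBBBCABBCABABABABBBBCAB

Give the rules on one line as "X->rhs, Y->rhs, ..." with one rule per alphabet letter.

A->BC, B->AB, C->BB

  step 2 ⇒ step 3: BCABABABABAB ⇒ AB·BB·BC·AB·BC·AB·BC·AB·BC·AB·BC·AB
    A ↦ BC
    B ↦ AB
    C ↦ BB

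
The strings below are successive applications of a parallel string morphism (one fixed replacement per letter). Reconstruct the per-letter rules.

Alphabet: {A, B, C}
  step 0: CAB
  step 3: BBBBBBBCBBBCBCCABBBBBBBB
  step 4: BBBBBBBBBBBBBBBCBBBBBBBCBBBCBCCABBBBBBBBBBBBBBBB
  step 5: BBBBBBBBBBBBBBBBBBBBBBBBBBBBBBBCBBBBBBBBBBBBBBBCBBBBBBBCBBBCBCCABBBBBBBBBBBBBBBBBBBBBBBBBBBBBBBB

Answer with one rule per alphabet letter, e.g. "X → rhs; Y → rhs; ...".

  step 4 ⇒ step 5: BBBBBBBBBBBBBBBCBBBBBBBCBBBCBCCABBBBBBBBBBBBBBBB ⇒ BB·BB·BB·BB·BB·BB·BB·BB·BB·BB·BB·BB·BB·BB·BB·BC·BB·BB·BB·BB·BB·BB·BB·BC·BB·BB·BB·BC·BB·BC·BC·CA·BB·BB·BB·BB·BB·BB·BB·BB·BB·BB·BB·BB·BB·BB·BB·BB
    A ↦ CA
    B ↦ BB
    C ↦ BC

A->CA, B->BB, C->BC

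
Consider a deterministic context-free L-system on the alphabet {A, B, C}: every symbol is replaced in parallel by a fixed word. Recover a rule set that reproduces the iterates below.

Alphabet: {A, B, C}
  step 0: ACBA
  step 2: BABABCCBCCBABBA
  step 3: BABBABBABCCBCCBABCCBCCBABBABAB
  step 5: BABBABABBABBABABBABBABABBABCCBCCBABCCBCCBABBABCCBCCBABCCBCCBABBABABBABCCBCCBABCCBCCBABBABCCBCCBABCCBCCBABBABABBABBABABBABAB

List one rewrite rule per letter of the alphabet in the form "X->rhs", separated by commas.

  step 2 ⇒ step 3: BABABCCBCCBABBA ⇒ BA·B·BA·B·BA·BCC·BCC·BA·BCC·BCC·BA·B·BA·BA·B
    A ↦ B
    B ↦ BA
    C ↦ BCC

A->B, B->BA, C->BCC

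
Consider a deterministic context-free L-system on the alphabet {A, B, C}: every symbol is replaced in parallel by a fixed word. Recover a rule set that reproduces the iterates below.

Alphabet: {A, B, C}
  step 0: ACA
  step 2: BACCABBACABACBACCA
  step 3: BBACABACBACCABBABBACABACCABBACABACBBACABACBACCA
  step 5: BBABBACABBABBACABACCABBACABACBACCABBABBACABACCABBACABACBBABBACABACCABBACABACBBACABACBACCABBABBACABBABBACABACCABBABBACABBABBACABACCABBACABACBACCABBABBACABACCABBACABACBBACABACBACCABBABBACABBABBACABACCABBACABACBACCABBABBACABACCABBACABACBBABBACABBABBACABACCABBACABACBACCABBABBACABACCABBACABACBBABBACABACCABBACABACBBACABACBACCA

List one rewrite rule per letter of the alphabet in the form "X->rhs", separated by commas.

A->CA, B->BBA, C->BAC

  step 2 ⇒ step 3: BACCABBACABACBACCA ⇒ BBA·CA·BAC·BAC·CA·BBA·BBA·CA·BAC·CA·BBA·CA·BAC·BBA·CA·BAC·BAC·CA
    A ↦ CA
    B ↦ BBA
    C ↦ BAC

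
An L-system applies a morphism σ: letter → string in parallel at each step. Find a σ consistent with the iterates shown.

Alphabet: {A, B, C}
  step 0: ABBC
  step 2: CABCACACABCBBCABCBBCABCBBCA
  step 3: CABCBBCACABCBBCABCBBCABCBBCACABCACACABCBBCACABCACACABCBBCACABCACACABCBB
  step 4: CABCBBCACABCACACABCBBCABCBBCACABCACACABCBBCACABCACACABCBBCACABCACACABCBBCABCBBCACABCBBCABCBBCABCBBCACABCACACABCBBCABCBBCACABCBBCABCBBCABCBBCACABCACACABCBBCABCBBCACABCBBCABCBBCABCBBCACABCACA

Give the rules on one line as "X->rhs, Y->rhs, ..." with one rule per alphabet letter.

  step 3 ⇒ step 4: CABCBBCACABCBBCABCBBCABCBBCACABCACACABCBBCACABCACACABCBBCACABCACACABCBB ⇒ CAB·CBB·CA·CAB·CA·CA·CAB·CBB·CAB·CBB·CA·CAB·CA·CA·CAB·CBB·CA·CAB·CA·CA·CAB·CBB·CA·CAB·CA·CA·CAB·CBB·CAB·CBB·CA·CAB·CBB·CAB·CBB·CAB·CBB·CA·CAB·CA·CA·CAB·CBB·CAB·CBB·CA·CAB·CBB·CAB·CBB·CAB·CBB·CA·CAB·CA·CA·CAB·CBB·CAB·CBB·CA·CAB·CBB·CAB·CBB·CAB·CBB·CA·CAB·CA·CA
    A ↦ CBB
    B ↦ CA
    C ↦ CAB

A->CBB, B->CA, C->CAB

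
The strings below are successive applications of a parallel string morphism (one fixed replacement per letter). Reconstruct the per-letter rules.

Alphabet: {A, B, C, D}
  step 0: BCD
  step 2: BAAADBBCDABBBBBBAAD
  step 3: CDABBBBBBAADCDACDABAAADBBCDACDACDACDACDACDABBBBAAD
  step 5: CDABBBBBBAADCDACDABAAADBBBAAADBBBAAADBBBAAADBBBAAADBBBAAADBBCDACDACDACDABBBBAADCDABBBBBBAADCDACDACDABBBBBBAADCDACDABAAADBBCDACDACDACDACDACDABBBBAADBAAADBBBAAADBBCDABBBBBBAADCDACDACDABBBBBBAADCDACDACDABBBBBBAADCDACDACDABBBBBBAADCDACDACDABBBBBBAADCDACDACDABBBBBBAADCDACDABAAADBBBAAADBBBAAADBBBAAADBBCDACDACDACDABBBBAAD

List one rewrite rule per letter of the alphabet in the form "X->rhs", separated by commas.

  step 2 ⇒ step 3: BAAADBBCDABBBBBBAAD ⇒ CDA·BB·BB·BB·AAD·CDA·CDA·BA·AAD·BB·CDA·CDA·CDA·CDA·CDA·CDA·BB·BB·AAD
    A ↦ BB
    B ↦ CDA
    C ↦ BA
    D ↦ AAD

A->BB, B->CDA, C->BA, D->AAD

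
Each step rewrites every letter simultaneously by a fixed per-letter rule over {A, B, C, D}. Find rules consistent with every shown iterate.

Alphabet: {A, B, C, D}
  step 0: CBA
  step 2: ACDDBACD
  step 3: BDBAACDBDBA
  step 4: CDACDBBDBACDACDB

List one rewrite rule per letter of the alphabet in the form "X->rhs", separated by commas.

A->B, B->CD, C->DB, D->A

  step 3 ⇒ step 4: BDBAACDBDBA ⇒ CD·A·CD·B·B·DB·A·CD·A·CD·B
    A ↦ B
    B ↦ CD
    C ↦ DB
    D ↦ A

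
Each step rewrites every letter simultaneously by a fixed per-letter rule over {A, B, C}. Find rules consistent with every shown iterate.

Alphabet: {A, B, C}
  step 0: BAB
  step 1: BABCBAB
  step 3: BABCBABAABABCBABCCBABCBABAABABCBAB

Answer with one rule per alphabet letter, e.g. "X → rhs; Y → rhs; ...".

  step 0 ⇒ step 1: BAB ⇒ BAB·C·BAB
    A ↦ C
    B ↦ BAB
    C ↦ AA  (constrained at step 1)

A->C, B->BAB, C->AA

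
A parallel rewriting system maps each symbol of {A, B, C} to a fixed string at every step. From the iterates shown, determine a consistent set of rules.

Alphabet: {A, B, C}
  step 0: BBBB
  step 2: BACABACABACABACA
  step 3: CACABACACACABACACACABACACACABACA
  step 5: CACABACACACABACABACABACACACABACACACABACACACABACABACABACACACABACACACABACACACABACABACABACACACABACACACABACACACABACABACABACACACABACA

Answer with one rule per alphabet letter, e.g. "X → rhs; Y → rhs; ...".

  step 2 ⇒ step 3: BACABACABACABACA ⇒ CA·CA·BA·CA·CA·CA·BA·CA·CA·CA·BA·CA·CA·CA·BA·CA
    A ↦ CA
    B ↦ CA
    C ↦ BA

A->CA, B->CA, C->BA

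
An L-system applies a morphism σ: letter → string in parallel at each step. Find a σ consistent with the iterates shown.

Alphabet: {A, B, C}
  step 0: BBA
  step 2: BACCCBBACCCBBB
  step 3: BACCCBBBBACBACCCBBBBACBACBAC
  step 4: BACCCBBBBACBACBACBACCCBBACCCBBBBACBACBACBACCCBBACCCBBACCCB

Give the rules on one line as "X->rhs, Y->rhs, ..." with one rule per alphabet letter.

A->CC, B->BAC, C->B

  step 3 ⇒ step 4: BACCCBBBBACBACCCBBBBACBACBAC ⇒ BAC·CC·B·B·B·BAC·BAC·BAC·BAC·CC·B·BAC·CC·B·B·B·BAC·BAC·BAC·BAC·CC·B·BAC·CC·B·BAC·CC·B
    A ↦ CC
    B ↦ BAC
    C ↦ B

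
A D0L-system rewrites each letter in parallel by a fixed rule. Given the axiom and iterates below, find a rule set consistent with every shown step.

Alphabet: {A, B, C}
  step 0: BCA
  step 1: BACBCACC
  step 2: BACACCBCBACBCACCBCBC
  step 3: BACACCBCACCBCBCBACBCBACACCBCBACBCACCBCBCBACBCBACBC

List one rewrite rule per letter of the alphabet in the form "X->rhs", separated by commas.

  step 2 ⇒ step 3: BACACCBCBACBCACCBCBC ⇒ BAC·ACC·BC·ACC·BC·BC·BAC·BC·BAC·ACC·BC·BAC·BC·ACC·BC·BC·BAC·BC·BAC·BC
    A ↦ ACC
    B ↦ BAC
    C ↦ BC

A->ACC, B->BAC, C->BC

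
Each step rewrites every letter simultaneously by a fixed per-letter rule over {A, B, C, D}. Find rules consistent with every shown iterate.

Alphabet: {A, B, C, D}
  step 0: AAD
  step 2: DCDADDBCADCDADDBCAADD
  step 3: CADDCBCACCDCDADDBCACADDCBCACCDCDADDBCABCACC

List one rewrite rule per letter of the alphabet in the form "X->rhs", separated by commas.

  step 2 ⇒ step 3: DCDADDBCADCDADDBCAADD ⇒ C·ADD·C·BCA·C·C·DCD·ADD·BCA·C·ADD·C·BCA·C·C·DCD·ADD·BCA·BCA·C·C
    A ↦ BCA
    B ↦ DCD
    C ↦ ADD
    D ↦ C

A->BCA, B->DCD, C->ADD, D->C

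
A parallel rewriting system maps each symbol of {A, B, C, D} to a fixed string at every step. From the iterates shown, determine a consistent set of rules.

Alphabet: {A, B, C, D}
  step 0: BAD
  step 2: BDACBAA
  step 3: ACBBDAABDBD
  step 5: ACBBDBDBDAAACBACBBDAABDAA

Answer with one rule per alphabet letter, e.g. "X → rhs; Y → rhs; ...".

A->BD, B->A, C->A, D->CB

  step 2 ⇒ step 3: BDACBAA ⇒ A·CB·BD·A·A·BD·BD
    A ↦ BD
    B ↦ A
    C ↦ A
    D ↦ CB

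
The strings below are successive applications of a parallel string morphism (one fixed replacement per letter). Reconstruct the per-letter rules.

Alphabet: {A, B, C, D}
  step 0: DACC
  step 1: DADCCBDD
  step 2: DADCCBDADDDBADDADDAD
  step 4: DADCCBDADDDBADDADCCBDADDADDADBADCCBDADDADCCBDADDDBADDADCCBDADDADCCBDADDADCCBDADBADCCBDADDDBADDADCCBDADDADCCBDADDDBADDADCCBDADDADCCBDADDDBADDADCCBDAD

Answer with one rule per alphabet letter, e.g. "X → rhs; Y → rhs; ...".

  step 1 ⇒ step 2: DADCCBDD ⇒ DAD·CCB·DAD·D·D·BAD·DAD·DAD
    A ↦ CCB
    B ↦ BAD
    C ↦ D
    D ↦ DAD

A->CCB, B->BAD, C->D, D->DAD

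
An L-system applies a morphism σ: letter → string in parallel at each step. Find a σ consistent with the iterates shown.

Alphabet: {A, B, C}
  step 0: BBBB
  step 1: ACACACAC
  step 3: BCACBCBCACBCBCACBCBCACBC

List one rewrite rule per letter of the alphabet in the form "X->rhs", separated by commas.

  step 0 ⇒ step 1: BBBB ⇒ AC·AC·AC·AC
    B ↦ AC
    A ↦ C  (constrained at step 1)
    C ↦ BC  (constrained at step 1)

A->C, B->AC, C->BC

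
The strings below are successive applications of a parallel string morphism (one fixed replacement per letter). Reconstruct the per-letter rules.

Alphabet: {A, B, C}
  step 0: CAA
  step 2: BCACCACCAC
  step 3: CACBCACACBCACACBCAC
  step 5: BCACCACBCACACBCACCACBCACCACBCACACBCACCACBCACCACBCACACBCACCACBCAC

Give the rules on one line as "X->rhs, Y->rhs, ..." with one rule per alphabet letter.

A->BC, B->C, C->AC

  step 2 ⇒ step 3: BCACCACCAC ⇒ C·AC·BC·AC·AC·BC·AC·AC·BC·AC
    A ↦ BC
    B ↦ C
    C ↦ AC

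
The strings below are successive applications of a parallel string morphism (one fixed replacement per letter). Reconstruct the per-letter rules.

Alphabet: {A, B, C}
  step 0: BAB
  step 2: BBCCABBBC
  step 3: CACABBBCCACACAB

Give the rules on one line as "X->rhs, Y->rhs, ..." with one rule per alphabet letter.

  step 2 ⇒ step 3: BBCCABBBC ⇒ CA·CA·B·B·BC·CA·CA·CA·B
    A ↦ BC
    B ↦ CA
    C ↦ B

A->BC, B->CA, C->B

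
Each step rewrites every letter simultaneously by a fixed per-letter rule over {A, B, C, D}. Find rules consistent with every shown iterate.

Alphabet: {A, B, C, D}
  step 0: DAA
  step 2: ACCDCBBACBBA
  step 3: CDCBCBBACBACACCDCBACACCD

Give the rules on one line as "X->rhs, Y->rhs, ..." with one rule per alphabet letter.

  step 2 ⇒ step 3: ACCDCBBACBBA ⇒ CD·CB·CB·BA·CB·AC·AC·CD·CB·AC·AC·CD
    A ↦ CD
    B ↦ AC
    C ↦ CB
    D ↦ BA

A->CD, B->AC, C->CB, D->BA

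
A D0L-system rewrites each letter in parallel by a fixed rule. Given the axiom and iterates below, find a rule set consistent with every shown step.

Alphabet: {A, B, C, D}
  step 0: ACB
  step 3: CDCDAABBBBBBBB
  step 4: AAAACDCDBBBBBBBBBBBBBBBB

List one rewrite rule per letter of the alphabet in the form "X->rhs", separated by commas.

  step 3 ⇒ step 4: CDCDAABBBBBBBB ⇒ A·A·A·A·CD·CD·BB·BB·BB·BB·BB·BB·BB·BB
    A ↦ CD
    B ↦ BB
    C ↦ A
    D ↦ A

A->CD, B->BB, C->A, D->A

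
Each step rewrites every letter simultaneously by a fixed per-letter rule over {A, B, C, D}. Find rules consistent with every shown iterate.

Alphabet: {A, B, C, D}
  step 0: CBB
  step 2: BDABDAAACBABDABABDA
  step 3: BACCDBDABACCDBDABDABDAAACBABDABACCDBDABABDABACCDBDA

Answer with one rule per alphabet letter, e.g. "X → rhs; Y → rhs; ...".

A->BDA, B->BA, C->AAC, D->CCD

  step 2 ⇒ step 3: BDABDAAACBABDABABDA ⇒ BA·CCD·BDA·BA·CCD·BDA·BDA·BDA·AAC·BA·BDA·BA·CCD·BDA·BA·BDA·BA·CCD·BDA
    A ↦ BDA
    B ↦ BA
    C ↦ AAC
    D ↦ CCD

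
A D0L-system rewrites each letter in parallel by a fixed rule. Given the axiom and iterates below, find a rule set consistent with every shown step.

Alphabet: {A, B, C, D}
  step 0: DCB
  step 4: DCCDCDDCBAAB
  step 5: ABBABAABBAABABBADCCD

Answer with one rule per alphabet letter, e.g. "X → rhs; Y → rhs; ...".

A->C, B->D, C->BA, D->AB

  step 4 ⇒ step 5: DCCDCDDCBAAB ⇒ AB·BA·BA·AB·BA·AB·AB·BA·D·C·C·D
    A ↦ C
    B ↦ D
    C ↦ BA
    D ↦ AB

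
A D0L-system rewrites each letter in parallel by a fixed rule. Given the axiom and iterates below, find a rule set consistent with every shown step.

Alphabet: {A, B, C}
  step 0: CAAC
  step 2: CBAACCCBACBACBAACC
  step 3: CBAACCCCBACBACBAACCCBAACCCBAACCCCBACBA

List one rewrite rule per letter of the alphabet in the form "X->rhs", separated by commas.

  step 2 ⇒ step 3: CBAACCCBACBACBAACC ⇒ CBA·AC·C·C·CBA·CBA·CBA·AC·C·CBA·AC·C·CBA·AC·C·C·CBA·CBA
    A ↦ C
    B ↦ AC
    C ↦ CBA

A->C, B->AC, C->CBA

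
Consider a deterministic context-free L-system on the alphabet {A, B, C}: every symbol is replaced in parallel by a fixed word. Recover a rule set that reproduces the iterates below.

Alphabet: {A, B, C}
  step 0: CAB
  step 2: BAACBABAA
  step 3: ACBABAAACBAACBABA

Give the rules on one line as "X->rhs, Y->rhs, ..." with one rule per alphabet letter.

  step 2 ⇒ step 3: BAACBABAA ⇒ AC·BA·BA·A·AC·BA·AC·BA·BA
    A ↦ BA
    B ↦ AC
    C ↦ A

A->BA, B->AC, C->A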